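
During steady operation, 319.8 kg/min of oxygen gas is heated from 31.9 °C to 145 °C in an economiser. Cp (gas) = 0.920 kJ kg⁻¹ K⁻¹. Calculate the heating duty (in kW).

Q = ṁ·Cp·ΔT = 319.8 × 0.920 × (145 − 31.9) = 33276 kJ/min
Converting: 33276 / 60 s = 554.6 kW

Q = 555 kW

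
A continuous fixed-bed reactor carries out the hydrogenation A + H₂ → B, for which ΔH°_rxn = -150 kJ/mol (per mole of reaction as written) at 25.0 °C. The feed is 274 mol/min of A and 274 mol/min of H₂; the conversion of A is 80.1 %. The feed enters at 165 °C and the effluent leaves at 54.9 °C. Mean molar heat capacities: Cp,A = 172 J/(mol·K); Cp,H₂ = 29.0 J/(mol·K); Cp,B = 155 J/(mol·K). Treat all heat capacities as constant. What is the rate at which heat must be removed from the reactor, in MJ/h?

Q_out = 2360 MJ/h

Extent of reaction ξ = 0.801 × 274 = 219.47 mol/min
Reaction term: ξ·ΔH°_rxn = 219.47 × -150 = -32921 kJ/min
Sensible, feed 165→25 °C: -7710.4 kJ/min
Outlet flows (mol/min): A 54.526, H₂ 54.526, B 219.47
Sensible, products 25→54.9 °C: 1344.8 kJ/min
Q = ΔH = -39287 kJ/min = -654.78 kW
Heat removed = 2357.2 MJ/h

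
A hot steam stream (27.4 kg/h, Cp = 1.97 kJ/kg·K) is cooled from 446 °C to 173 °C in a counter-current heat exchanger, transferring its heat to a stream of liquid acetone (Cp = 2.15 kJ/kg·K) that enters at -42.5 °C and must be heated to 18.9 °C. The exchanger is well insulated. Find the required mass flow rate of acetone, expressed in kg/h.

Heat released by hot stream: Q = 27.4 × 1.97 × (446 − 173) = 14736 kJ/h
Energy balance on cold side (adiabatic exchanger): Q = ṁ_c·Cp_c·(T_c,out − T_c,in)
ṁ_c = 14736 / [2.15 × (18.9 − -42.5)] = 111.63 kg/h

ṁ_c = 112 kg/h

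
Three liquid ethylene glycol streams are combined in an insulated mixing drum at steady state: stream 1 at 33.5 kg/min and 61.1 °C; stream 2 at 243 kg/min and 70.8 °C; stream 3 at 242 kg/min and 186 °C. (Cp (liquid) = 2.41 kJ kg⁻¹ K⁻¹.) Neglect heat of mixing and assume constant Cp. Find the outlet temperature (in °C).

No heat crosses the boundary, so H_out = H_in.
Σ ṁᵢCp,ᵢTᵢ = 33.5×2.41×61.1 + 243×2.41×70.8 + 242×2.41×186 = 154870
Σ ṁᵢCp,ᵢ = 33.5×2.41 + 243×2.41 + 242×2.41 = 1249.6
T_out = 154870 / 1249.6 = 123.94 °C

T_out = 124 °C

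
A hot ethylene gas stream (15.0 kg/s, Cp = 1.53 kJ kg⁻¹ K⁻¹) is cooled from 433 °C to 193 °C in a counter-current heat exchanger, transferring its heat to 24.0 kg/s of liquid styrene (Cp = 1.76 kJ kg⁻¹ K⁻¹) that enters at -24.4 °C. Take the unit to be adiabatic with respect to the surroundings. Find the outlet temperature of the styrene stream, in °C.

Heat released by hot stream: Q = 15.0 × 1.53 × (433 − 193) = 5508 kJ/s
Energy balance on cold side (adiabatic exchanger): Q = ṁ_c·Cp_c·(T_c,out − T_c,in)
T_c,out = -24.4 + 5508/(24.0 × 1.76) = 106 °C

T_c,out = 106 °C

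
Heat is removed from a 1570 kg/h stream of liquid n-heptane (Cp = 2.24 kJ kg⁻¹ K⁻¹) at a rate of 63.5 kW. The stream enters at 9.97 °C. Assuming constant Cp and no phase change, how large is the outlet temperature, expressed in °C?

Q = 63.5 kW = 228600 kJ/h
ΔT = Q/(ṁ·Cp) = 228600/(1570×2.24) = 65.002 K
T_out = 9.97 − 65.002 = -55.032 °C

T_out = -55.0 °C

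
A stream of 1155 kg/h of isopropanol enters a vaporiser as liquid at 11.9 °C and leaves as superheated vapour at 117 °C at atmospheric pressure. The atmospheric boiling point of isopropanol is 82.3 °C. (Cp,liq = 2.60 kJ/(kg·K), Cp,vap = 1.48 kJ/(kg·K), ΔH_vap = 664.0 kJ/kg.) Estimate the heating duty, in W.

liquid 11.9→82.3 °C: 183.04 kJ/kg
vaporisation at 82.3 °C: 664 kJ/kg
vapour 82.3→117 °C: 51.356 kJ/kg
Δh = 183.04 + 664 + 51.356 = 898.4 kJ/kg
Q = ṁ·Δh = 1155 kg/h × 898.4 kJ/kg = 1.0376e+06 kJ/h
|Q| = 288.24 kW = 288240 W

Q = 288000 W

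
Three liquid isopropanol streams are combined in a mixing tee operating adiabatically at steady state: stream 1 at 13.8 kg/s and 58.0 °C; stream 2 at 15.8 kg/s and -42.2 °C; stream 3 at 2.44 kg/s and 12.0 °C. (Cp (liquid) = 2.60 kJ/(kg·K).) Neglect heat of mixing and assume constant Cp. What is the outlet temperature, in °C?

T_out = 5.08 °C

Energy balance with Q = 0: Σ ṁᵢCp,ᵢ(T_out − Tᵢ) = 0
Σ ṁᵢCp,ᵢTᵢ = 13.8×2.60×58.0 + 15.8×2.60×-42.2 + 2.44×2.60×12.0 = 423.59
Σ ṁᵢCp,ᵢ = 13.8×2.60 + 15.8×2.60 + 2.44×2.60 = 83.304
T_out = 423.59 / 83.304 = 5.0849 °C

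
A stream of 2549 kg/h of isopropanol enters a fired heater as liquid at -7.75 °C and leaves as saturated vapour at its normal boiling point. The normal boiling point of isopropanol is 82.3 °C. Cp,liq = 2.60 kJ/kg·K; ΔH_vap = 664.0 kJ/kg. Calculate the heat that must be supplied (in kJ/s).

liquid -7.75→82.3 °C: 234.13 kJ/kg
vaporisation at 82.3 °C: 664 kJ/kg
Δh = 234.13 + 664 = 898.13 kJ/kg
Q = ṁ·Δh = 2549 kg/h × 898.13 kJ/kg = 2.2893e+06 kJ/h
|Q| = 635.93 kW

Q = 636 kJ/s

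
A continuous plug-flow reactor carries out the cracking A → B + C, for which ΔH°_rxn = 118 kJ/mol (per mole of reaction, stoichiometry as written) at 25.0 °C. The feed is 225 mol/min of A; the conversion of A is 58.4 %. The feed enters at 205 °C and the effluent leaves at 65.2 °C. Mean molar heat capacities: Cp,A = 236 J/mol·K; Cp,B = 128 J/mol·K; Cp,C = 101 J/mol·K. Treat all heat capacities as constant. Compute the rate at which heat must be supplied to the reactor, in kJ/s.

Extent of reaction ξ = 0.584 × 225 = 131.4 mol/min
Reaction term: ξ·ΔH°_rxn = 131.4 × 118 = 15505 kJ/min
Sensible, feed 205→25 °C: -9558 kJ/min
Outlet flows (mol/min): A 93.6, B 131.4, C 131.4
Sensible, products 25→65.2 °C: 2097.6 kJ/min
Q = ΔH = 8044.8 kJ/min = 134.08 kW
Heat supplied = 134.08 kJ/s

Q_in = 134 kJ/s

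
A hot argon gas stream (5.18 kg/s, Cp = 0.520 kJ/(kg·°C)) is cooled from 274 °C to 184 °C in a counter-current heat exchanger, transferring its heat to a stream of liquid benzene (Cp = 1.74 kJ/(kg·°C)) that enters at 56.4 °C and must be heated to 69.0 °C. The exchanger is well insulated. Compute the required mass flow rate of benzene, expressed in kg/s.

ṁ_c = 11.1 kg/s

Heat released by hot stream: Q = 5.18 × 0.520 × (274 − 184) = 242.42 kJ/s
Energy balance on cold side (adiabatic exchanger): Q = ṁ_c·Cp_c·(T_c,out − T_c,in)
ṁ_c = 242.42 / [1.74 × (69.0 − 56.4)] = 11.057 kg/s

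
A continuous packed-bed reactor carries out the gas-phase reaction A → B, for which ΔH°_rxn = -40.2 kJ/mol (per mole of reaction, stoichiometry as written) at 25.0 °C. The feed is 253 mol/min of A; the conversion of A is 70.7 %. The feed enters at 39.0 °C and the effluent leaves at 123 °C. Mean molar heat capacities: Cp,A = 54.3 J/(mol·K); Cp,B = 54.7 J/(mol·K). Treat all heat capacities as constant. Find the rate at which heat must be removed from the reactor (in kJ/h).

Extent of reaction ξ = 0.707 × 253 = 178.87 mol/min
Reaction term: ξ·ΔH°_rxn = 178.87 × -40.2 = -7190.6 kJ/min
Sensible, feed 39.0→25 °C: -192.33 kJ/min
Outlet flows (mol/min): A 74.129, B 178.87
Sensible, products 25→123 °C: 1353.3 kJ/min
Q = ΔH = -6029.6 kJ/min = -100.49 kW
Heat removed = 361780 kJ/h

Q_out = 362000 kJ/h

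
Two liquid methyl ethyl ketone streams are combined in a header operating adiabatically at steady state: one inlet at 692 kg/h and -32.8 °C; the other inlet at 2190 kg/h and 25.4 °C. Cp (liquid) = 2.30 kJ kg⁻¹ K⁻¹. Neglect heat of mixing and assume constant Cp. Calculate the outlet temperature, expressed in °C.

T_out = 11.4 °C

Energy balance with Q = 0: Σ ṁᵢCp,ᵢ(T_out − Tᵢ) = 0
Σ ṁᵢCp,ᵢTᵢ = 692×2.30×-32.8 + 2190×2.30×25.4 = 75735
Σ ṁᵢCp,ᵢ = 692×2.30 + 2190×2.30 = 6628.6
T_out = 75735 / 6628.6 = 11.426 °C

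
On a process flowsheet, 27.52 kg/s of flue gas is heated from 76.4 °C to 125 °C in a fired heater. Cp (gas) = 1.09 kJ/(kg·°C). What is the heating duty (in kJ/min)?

Q = 87500 kJ/min

Q = ṁ·Cp·ΔT = 27.52 × 1.09 × (125 − 76.4) = 1457.8 kJ/s
Heating duty = 87471 kJ/min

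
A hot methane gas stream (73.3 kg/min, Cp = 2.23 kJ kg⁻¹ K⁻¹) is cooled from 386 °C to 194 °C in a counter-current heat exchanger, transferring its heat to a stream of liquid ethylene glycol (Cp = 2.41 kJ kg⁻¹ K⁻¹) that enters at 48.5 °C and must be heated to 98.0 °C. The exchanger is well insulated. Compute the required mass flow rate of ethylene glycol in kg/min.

Heat released by hot stream: Q = 73.3 × 2.23 × (386 − 194) = 31384 kJ/min
Energy balance on cold side (adiabatic exchanger): Q = ṁ_c·Cp_c·(T_c,out − T_c,in)
ṁ_c = 31384 / [2.41 × (98.0 − 48.5)] = 263.08 kg/min

ṁ_c = 263 kg/min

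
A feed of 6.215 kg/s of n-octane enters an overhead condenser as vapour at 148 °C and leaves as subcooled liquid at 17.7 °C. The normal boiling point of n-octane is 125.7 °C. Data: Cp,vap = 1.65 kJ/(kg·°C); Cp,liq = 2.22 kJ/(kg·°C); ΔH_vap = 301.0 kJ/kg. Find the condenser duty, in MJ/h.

vapour 148→125.7 °C: -36.795 kJ/kg
condensation at 125.7 °C: -301 kJ/kg
liquid 125.7→17.7 °C: -239.76 kJ/kg
Δh = -36.795 + -301 + -239.76 = -577.56 kJ/kg
Q = ṁ·Δh = 6.215 kg/s × -577.56 kJ/kg = -3589.5 kJ/s
|Q| = 3589.5 kW = 12922 MJ/h

Q_c = 12900 MJ/h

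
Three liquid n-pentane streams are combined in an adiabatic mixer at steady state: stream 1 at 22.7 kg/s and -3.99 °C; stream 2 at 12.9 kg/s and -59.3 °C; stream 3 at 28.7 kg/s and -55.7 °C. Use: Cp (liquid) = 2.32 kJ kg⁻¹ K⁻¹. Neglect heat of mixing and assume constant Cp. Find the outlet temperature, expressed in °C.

Energy balance with Q = 0: Σ ṁᵢCp,ᵢ(T_out − Tᵢ) = 0
T_out = Σ ṁᵢCp,ᵢTᵢ / Σ ṁᵢCp,ᵢ
      = -5693.6 / 149.18 = -38.167 °C

T_out = -38.2 °C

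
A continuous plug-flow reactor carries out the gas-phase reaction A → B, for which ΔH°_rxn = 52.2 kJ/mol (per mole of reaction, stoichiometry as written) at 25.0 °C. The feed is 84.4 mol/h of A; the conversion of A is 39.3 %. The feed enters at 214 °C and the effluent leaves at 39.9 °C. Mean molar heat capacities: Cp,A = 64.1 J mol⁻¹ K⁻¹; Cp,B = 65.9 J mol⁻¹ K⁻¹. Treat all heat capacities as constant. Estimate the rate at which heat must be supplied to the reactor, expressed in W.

Extent of reaction ξ = 0.393 × 84.4 = 33.169 mol/h
Reaction term: ξ·ΔH°_rxn = 33.169 × 52.2 = 1731.4 kJ/h
Sensible, feed 214→25 °C: -1022.5 kJ/h
Outlet flows (mol/h): A 51.231, B 33.169
Sensible, products 25→39.9 °C: 81.499 kJ/h
Q = ΔH = 790.43 kJ/h = 0.21956 kW
Heat supplied = 219.56 W

Q_in = 220 W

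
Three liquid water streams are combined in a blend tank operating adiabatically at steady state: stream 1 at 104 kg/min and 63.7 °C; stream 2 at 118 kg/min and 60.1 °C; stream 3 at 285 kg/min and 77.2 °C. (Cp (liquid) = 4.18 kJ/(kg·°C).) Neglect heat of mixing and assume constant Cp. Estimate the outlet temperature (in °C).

T_out = 70.5 °C

Adiabatic, steady state ⇒ Σ ṁᵢCp,ᵢ(T_out − Tᵢ) = 0
T_out = Σ ṁᵢCp,ᵢTᵢ / Σ ṁᵢCp,ᵢ
      = 149300 / 2119.3 = 70.451 °C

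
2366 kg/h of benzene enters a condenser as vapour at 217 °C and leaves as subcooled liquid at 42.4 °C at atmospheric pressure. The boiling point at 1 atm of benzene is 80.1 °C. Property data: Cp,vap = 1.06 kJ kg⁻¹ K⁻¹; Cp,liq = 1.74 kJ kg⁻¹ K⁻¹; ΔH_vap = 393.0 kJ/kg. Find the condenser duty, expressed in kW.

vapour 217→80.1 °C: -145.11 kJ/kg
condensation at 80.1 °C: -393 kJ/kg
liquid 80.1→42.4 °C: -65.598 kJ/kg
Δh = -145.11 + -393 + -65.598 = -603.71 kJ/kg
Q = ṁ·Δh = 2366 kg/h × -603.71 kJ/kg = -1.4284e+06 kJ/h
|Q| = 396.77 kW

Q_c = 397 kW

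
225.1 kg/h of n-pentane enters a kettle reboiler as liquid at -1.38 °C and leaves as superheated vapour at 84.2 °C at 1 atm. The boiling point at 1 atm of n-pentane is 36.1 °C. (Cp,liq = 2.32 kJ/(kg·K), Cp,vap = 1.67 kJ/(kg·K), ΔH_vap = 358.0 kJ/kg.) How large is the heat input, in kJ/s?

liquid -1.38→36.1 °C: 86.954 kJ/kg
vaporisation at 36.1 °C: 358 kJ/kg
vapour 36.1→84.2 °C: 80.327 kJ/kg
Δh = 86.954 + 358 + 80.327 = 525.28 kJ/kg
Q = ṁ·Δh = 225.1 kg/h × 525.28 kJ/kg = 118240 kJ/h
|Q| = 32.845 kW

Q = 32.8 kJ/s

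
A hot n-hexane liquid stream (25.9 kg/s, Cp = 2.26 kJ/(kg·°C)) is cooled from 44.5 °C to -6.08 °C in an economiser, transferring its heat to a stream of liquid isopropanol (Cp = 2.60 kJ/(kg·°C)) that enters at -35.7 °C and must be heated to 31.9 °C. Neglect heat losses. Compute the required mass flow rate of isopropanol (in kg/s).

Heat released by hot stream: Q = 25.9 × 2.26 × (44.5 − -6.08) = 2960.6 kJ/s
Energy balance on cold side (adiabatic exchanger): Q = ṁ_c·Cp_c·(T_c,out − T_c,in)
ṁ_c = 2960.6 / [2.60 × (31.9 − -35.7)] = 16.845 kg/s

ṁ_c = 16.8 kg/s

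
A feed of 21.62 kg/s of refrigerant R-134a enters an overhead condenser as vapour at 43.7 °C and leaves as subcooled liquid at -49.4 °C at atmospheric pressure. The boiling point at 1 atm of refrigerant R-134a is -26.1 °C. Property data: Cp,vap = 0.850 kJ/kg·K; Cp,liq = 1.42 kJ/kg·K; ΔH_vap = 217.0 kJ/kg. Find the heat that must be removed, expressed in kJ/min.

vapour 43.7→-26.1 °C: -59.33 kJ/kg
condensation at -26.1 °C: -217 kJ/kg
liquid -26.1→-49.4 °C: -33.086 kJ/kg
Δh = -59.33 + -217 + -33.086 = -309.42 kJ/kg
Q = ṁ·Δh = 21.62 kg/s × -309.42 kJ/kg = -6689.6 kJ/s
|Q| = 6689.6 kW = 401370 kJ/min

Q_c = 401000 kJ/min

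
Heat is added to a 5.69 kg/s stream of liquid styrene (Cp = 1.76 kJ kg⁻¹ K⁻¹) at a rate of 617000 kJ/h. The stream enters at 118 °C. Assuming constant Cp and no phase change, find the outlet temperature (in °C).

Q = 617000 kJ/h = 171.39 kJ/s
ΔT = Q/(ṁ·Cp) = 171.39/(5.69×1.76) = 17.114 K
T_out = 118 + 17.114 = 135.11 °C

T_out = 135 °C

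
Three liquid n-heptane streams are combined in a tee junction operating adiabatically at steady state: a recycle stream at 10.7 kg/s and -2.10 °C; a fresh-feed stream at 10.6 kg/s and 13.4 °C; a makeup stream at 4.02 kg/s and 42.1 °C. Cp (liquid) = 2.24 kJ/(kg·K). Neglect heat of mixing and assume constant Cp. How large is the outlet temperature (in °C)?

No heat crosses the boundary, so H_out = H_in.
T_out = Σ ṁᵢCp,ᵢTᵢ / Σ ṁᵢCp,ᵢ
      = 646.94 / 56.717 = 11.406 °C

T_out = 11.4 °C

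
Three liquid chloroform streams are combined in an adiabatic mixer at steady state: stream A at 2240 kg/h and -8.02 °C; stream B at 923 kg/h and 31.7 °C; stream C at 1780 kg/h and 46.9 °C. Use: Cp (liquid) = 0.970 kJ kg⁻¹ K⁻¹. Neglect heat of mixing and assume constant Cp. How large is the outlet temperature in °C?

T_out = 19.2 °C

Adiabatic, steady state ⇒ Σ ṁᵢCp,ᵢ(T_out − Tᵢ) = 0
Σ ṁᵢCp,ᵢTᵢ = 2240×0.970×-8.02 + 923×0.970×31.7 + 1780×0.970×46.9 = 91933
Σ ṁᵢCp,ᵢ = 2240×0.970 + 923×0.970 + 1780×0.970 = 4794.7
T_out = 91933 / 4794.7 = 19.174 °C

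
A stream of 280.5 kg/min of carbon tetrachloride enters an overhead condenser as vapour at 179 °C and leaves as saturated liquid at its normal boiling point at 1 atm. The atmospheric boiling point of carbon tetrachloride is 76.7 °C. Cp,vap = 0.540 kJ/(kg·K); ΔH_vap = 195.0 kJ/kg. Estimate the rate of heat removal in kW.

Q_c = 1170 kW

vapour 179→76.7 °C: -55.242 kJ/kg
condensation at 76.7 °C: -195 kJ/kg
Δh = -55.242 + -195 = -250.24 kJ/kg
Q = ṁ·Δh = 280.5 kg/min × -250.24 kJ/kg = -70193 kJ/min
|Q| = 1169.9 kW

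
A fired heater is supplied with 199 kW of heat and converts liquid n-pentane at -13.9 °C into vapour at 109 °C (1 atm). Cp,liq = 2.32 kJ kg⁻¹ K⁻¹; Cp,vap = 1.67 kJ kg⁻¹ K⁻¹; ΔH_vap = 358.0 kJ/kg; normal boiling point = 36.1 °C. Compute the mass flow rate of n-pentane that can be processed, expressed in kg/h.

Δh = 2.32×(36.1−-13.9) + 358.0 + 1.67×(109−36.1) = 595.74 kJ/kg
Q = 199 kW = 199 kJ/s = 716400 kJ/h
ṁ = Q/Δh = 716400 / 595.74 = 1202.5 kg/h

ṁ = 1200 kg/h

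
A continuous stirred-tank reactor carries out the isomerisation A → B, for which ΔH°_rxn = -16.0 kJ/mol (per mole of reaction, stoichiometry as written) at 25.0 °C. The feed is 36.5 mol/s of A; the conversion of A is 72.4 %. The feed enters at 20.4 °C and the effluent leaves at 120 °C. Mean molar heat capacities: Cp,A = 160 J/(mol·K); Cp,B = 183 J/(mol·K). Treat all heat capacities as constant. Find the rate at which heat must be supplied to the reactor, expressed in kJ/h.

Q_in = 780000 kJ/h

Extent of reaction ξ = 0.724 × 36.5 = 26.426 mol/s
Reaction term: ξ·ΔH°_rxn = 26.426 × -16.0 = -422.82 kJ/s
Sensible, feed 20.4→25 °C: 26.864 kJ/s
Outlet flows (mol/s): A 10.074, B 26.426
Sensible, products 25→120 °C: 612.54 kJ/s
Q = ΔH = 216.59 kJ/s = 216.59 kW
Heat supplied = 779720 kJ/h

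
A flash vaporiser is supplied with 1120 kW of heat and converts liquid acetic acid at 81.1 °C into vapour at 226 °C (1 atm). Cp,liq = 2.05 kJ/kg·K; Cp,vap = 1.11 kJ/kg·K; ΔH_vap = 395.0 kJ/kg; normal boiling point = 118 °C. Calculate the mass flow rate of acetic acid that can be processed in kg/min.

ṁ = 114 kg/min

Δh = 2.05×(118−81.1) + 395.0 + 1.11×(226−118) = 590.52 kJ/kg
Q = 1120 kW = 1120 kJ/s = 67200 kJ/min
ṁ = Q/Δh = 67200 / 590.52 = 113.8 kg/min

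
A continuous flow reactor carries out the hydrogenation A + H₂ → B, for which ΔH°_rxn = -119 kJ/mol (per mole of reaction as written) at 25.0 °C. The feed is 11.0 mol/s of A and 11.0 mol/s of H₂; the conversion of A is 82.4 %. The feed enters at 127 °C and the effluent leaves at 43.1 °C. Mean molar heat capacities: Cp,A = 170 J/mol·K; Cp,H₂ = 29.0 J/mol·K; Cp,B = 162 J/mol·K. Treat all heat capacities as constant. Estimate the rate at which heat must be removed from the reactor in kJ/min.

Extent of reaction ξ = 0.824 × 11.0 = 9.064 mol/s
Reaction term: ξ·ΔH°_rxn = 9.064 × -119 = -1078.6 kJ/s
Sensible, feed 127→25 °C: -223.28 kJ/s
Outlet flows (mol/s): A 1.936, H₂ 1.936, B 9.064
Sensible, products 25→43.1 °C: 33.551 kJ/s
Q = ΔH = -1268.3 kJ/s = -1268.3 kW
Heat removed = 76101 kJ/min

Q_out = 76100 kJ/min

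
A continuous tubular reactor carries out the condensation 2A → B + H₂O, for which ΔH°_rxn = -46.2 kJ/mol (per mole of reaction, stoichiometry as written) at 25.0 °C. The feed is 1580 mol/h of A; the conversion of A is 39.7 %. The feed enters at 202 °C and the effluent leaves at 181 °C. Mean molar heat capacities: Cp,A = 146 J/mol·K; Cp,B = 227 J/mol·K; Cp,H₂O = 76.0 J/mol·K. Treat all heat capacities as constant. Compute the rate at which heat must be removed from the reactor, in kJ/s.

Q_out = 5.22 kJ/s

Extent of reaction ξ = 0.397 × 1580 / 2 = 313.63 mol/h
Reaction term: ξ·ΔH°_rxn = 313.63 × -46.2 = -14490 kJ/h
Sensible, feed 202→25 °C: -40830 kJ/h
Outlet flows (mol/h): A 952.74, B 313.63, H₂O 313.63
Sensible, products 25→181 °C: 36524 kJ/h
Q = ΔH = -18796 kJ/h = -5.2211 kW
Heat removed = 5.2211 kJ/s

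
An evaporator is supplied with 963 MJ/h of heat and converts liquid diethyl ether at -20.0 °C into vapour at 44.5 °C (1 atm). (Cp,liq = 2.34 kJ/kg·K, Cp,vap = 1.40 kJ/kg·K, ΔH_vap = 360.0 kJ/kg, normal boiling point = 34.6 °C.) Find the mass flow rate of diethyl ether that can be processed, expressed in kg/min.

Δh = 2.34×(34.6−-20.0) + 360.0 + 1.40×(44.5−34.6) = 501.62 kJ/kg
Q = 963 MJ/h = 267.5 kJ/s = 16050 kJ/min
ṁ = Q/Δh = 16050 / 501.62 = 31.996 kg/min

ṁ = 32.0 kg/min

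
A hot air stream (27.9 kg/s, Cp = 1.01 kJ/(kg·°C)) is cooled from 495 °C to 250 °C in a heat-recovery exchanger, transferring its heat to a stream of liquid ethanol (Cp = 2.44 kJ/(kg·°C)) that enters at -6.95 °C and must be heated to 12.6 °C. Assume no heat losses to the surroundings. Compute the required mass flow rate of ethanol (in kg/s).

ṁ_c = 145 kg/s

Heat released by hot stream: Q = 27.9 × 1.01 × (495 − 250) = 6903.9 kJ/s
Energy balance on cold side (adiabatic exchanger): Q = ṁ_c·Cp_c·(T_c,out − T_c,in)
ṁ_c = 6903.9 / [2.44 × (12.6 − -6.95)] = 144.73 kg/s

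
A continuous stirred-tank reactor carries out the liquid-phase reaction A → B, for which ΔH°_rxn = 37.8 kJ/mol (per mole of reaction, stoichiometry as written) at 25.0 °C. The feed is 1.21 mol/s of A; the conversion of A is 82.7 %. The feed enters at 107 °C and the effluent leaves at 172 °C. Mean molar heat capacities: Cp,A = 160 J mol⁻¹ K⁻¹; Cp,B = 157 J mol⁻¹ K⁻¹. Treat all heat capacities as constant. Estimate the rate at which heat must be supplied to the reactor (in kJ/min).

Q_in = 3000 kJ/min

Extent of reaction ξ = 0.827 × 1.21 = 1.0007 mol/s
Reaction term: ξ·ΔH°_rxn = 1.0007 × 37.8 = 37.825 kJ/s
Sensible, feed 107→25 °C: -15.875 kJ/s
Outlet flows (mol/s): A 0.20933, B 1.0007
Sensible, products 25→172 °C: 28.018 kJ/s
Q = ΔH = 49.968 kJ/s = 49.968 kW
Heat supplied = 2998.1 kJ/min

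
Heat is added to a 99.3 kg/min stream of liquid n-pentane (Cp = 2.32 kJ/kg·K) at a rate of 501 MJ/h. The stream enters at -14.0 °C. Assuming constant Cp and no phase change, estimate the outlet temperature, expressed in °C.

T_out = 22.2 °C

Q = 501 MJ/h = 8350 kJ/min
ΔT = Q/(ṁ·Cp) = 8350/(99.3×2.32) = 36.245 K
T_out = -14.0 + 36.245 = 22.245 °C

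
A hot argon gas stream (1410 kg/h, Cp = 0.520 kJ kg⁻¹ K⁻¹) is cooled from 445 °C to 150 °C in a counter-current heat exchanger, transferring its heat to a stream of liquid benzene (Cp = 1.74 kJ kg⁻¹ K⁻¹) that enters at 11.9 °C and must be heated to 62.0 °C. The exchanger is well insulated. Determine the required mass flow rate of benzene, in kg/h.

Heat released by hot stream: Q = 1410 × 0.520 × (445 − 150) = 216290 kJ/h
Energy balance on cold side (adiabatic exchanger): Q = ṁ_c·Cp_c·(T_c,out − T_c,in)
ṁ_c = 216290 / [1.74 × (62.0 − 11.9)] = 2481.2 kg/h

ṁ_c = 2480 kg/h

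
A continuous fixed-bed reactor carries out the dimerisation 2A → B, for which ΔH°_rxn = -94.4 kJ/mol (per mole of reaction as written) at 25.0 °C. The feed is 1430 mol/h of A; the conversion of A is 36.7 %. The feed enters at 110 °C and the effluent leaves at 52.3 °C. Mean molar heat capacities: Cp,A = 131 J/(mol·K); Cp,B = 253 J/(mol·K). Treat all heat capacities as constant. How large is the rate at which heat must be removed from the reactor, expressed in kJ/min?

Q_out = 594 kJ/min

Extent of reaction ξ = 0.367 × 1430 / 2 = 262.4 mol/h
Reaction term: ξ·ΔH°_rxn = 262.4 × -94.4 = -24771 kJ/h
Sensible, feed 110→25 °C: -15923 kJ/h
Outlet flows (mol/h): A 905.19, B 262.4
Sensible, products 25→52.3 °C: 5049.6 kJ/h
Q = ΔH = -35644 kJ/h = -9.9012 kW
Heat removed = 594.07 kJ/min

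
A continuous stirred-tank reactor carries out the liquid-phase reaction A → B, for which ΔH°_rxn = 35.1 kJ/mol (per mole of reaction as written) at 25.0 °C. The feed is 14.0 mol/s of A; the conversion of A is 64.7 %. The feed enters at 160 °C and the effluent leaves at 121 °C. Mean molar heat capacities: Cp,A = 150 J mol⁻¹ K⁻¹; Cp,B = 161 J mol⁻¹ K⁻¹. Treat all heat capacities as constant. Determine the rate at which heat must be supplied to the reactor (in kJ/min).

Extent of reaction ξ = 0.647 × 14.0 = 9.058 mol/s
Reaction term: ξ·ΔH°_rxn = 9.058 × 35.1 = 317.94 kJ/s
Sensible, feed 160→25 °C: -283.5 kJ/s
Outlet flows (mol/s): A 4.942, B 9.058
Sensible, products 25→121 °C: 211.17 kJ/s
Q = ΔH = 245.6 kJ/s = 245.6 kW
Heat supplied = 14736 kJ/min

Q_in = 14700 kJ/min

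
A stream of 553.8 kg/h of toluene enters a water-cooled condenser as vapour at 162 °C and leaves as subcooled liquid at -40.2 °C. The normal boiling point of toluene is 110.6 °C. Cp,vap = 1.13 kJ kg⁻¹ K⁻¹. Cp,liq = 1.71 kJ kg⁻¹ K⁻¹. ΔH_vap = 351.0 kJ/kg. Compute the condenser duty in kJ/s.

vapour 162→110.6 °C: -58.082 kJ/kg
condensation at 110.6 °C: -351 kJ/kg
liquid 110.6→-40.2 °C: -257.87 kJ/kg
Δh = -58.082 + -351 + -257.87 = -666.95 kJ/kg
Q = ṁ·Δh = 553.8 kg/h × -666.95 kJ/kg = -369360 kJ/h
|Q| = 102.6 kW

Q_c = 103 kJ/s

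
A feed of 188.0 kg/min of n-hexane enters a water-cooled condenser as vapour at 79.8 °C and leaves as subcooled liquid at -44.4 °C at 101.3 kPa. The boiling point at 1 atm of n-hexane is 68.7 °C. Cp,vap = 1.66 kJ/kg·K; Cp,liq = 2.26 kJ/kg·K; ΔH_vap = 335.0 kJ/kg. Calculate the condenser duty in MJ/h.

vapour 79.8→68.7 °C: -18.426 kJ/kg
condensation at 68.7 °C: -335 kJ/kg
liquid 68.7→-44.4 °C: -255.61 kJ/kg
Δh = -18.426 + -335 + -255.61 = -609.03 kJ/kg
Q = ṁ·Δh = 188.0 kg/min × -609.03 kJ/kg = -114500 kJ/min
|Q| = 1908.3 kW = 6869.9 MJ/h

Q_c = 6870 MJ/h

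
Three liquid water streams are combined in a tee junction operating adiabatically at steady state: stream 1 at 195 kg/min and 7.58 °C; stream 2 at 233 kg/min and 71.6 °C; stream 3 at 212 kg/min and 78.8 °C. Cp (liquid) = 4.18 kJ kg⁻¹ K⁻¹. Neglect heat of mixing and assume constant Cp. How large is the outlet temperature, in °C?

T_out = 54.5 °C

Energy balance with Q = 0: Σ ṁᵢCp,ᵢ(T_out − Tᵢ) = 0
T_out = Σ ṁᵢCp,ᵢTᵢ / Σ ṁᵢCp,ᵢ
      = 145740 / 2675.2 = 54.479 °C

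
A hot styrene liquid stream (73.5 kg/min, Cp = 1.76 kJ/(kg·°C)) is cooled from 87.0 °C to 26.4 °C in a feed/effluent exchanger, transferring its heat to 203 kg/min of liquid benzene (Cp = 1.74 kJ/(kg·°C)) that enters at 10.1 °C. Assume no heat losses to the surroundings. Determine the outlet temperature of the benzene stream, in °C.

T_c,out = 32.3 °C

Heat released by hot stream: Q = 73.5 × 1.76 × (87.0 − 26.4) = 7839.2 kJ/min
Energy balance on cold side (adiabatic exchanger): Q = ṁ_c·Cp_c·(T_c,out − T_c,in)
T_c,out = 10.1 + 7839.2/(203 × 1.74) = 32.294 °C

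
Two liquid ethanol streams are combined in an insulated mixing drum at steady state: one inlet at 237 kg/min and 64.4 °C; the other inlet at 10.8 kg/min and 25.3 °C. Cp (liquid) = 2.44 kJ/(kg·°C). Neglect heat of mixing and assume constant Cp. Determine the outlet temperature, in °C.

Energy balance with Q = 0: Σ ṁᵢCp,ᵢ(T_out − Tᵢ) = 0
T_out = Σ ṁᵢCp,ᵢTᵢ / Σ ṁᵢCp,ᵢ
      = 37908 / 604.63 = 62.696 °C

T_out = 62.7 °C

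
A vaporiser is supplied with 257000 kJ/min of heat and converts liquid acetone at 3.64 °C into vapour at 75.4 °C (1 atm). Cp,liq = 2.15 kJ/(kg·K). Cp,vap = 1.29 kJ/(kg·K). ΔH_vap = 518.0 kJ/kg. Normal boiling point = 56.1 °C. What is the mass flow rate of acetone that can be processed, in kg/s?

Δh = 2.15×(56.1−3.64) + 518.0 + 1.29×(75.4−56.1) = 655.69 kJ/kg
Q = 257000 kJ/min = 4283.3 kJ/s = 4283.3 kJ/s
ṁ = Q/Δh = 4283.3 / 655.69 = 6.5326 kg/s

ṁ = 6.53 kg/s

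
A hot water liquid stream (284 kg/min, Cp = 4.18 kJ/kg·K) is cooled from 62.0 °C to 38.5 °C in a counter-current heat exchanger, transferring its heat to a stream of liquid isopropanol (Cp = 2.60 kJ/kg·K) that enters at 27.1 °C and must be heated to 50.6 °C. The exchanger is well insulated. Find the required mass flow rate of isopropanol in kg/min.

Heat released by hot stream: Q = 284 × 4.18 × (62.0 − 38.5) = 27897 kJ/min
Energy balance on cold side (adiabatic exchanger): Q = ṁ_c·Cp_c·(T_c,out − T_c,in)
ṁ_c = 27897 / [2.60 × (50.6 − 27.1)] = 456.58 kg/min

ṁ_c = 457 kg/min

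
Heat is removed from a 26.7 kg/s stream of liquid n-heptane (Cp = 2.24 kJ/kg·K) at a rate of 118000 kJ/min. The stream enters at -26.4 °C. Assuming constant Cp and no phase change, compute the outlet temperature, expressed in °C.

T_out = -59.3 °C

Q = 118000 kJ/min = 1966.7 kJ/s
ΔT = Q/(ṁ·Cp) = 1966.7/(26.7×2.24) = 32.883 K
T_out = -26.4 − 32.883 = -59.283 °C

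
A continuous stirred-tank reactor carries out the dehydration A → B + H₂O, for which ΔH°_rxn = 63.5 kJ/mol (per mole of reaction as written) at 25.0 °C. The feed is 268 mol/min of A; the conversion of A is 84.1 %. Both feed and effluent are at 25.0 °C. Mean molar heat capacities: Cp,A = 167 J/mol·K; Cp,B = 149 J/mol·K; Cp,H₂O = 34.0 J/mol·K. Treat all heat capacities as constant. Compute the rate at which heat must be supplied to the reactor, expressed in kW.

Extent of reaction ξ = 0.841 × 268 = 225.39 mol/min
Reaction term: ξ·ΔH°_rxn = 225.39 × 63.5 = 14312 kJ/min
Q = ΔH = 14312 kJ/min = 238.54 kW
Heat supplied = 238.54 kW

Q_in = 239 kW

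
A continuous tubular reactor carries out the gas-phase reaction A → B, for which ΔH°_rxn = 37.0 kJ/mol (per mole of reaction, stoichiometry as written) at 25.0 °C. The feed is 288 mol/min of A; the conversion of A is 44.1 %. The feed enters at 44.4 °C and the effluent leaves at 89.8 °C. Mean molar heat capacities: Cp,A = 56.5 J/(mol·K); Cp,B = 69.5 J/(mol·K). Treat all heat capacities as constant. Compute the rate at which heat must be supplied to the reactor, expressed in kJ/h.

Q_in = 333000 kJ/h

Extent of reaction ξ = 0.441 × 288 = 127.01 mol/min
Reaction term: ξ·ΔH°_rxn = 127.01 × 37.0 = 4699.3 kJ/min
Sensible, feed 44.4→25 °C: -315.68 kJ/min
Outlet flows (mol/min): A 160.99, B 127.01
Sensible, products 25→89.8 °C: 1161.4 kJ/min
Q = ΔH = 5545 kJ/min = 92.417 kW
Heat supplied = 332700 kJ/h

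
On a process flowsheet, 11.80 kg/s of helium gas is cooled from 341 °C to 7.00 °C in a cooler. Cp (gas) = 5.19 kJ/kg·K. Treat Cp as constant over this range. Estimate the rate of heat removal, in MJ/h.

Q = ṁ·Cp·ΔT = 11.80 × 5.19 × (7.00 − 341) = -20455 kJ/s
Cooling duty = 73637 MJ/h

Q_c = 73600 MJ/h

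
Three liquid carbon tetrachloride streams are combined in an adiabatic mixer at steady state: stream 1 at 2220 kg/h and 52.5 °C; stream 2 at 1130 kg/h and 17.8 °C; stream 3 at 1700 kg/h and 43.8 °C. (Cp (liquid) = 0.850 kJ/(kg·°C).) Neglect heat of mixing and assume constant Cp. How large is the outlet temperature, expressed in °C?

No heat crosses the boundary, so H_out = H_in.
Σ ṁᵢCp,ᵢTᵢ = 2220×0.850×52.5 + 1130×0.850×17.8 + 1700×0.850×43.8 = 179460
Σ ṁᵢCp,ᵢ = 2220×0.850 + 1130×0.850 + 1700×0.850 = 4292.5
T_out = 179460 / 4292.5 = 41.807 °C

T_out = 41.8 °C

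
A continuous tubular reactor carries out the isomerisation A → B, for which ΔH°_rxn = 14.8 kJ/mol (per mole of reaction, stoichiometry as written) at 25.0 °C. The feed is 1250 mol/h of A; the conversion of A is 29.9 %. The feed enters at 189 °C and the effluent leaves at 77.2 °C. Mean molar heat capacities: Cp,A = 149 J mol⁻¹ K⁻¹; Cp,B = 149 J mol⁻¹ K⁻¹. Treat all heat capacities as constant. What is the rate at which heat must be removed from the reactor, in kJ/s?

Q_out = 4.25 kJ/s

Extent of reaction ξ = 0.299 × 1250 = 373.75 mol/h
Reaction term: ξ·ΔH°_rxn = 373.75 × 14.8 = 5531.5 kJ/h
Sensible, feed 189→25 °C: -30545 kJ/h
Outlet flows (mol/h): A 876.25, B 373.75
Sensible, products 25→77.2 °C: 9722.2 kJ/h
Q = ΔH = -15291 kJ/h = -4.2476 kW
Heat removed = 4.2476 kJ/s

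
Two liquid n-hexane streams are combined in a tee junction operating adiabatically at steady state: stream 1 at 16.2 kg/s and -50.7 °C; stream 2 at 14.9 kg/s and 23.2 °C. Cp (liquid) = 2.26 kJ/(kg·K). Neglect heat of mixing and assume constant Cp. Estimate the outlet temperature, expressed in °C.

Energy balance with Q = 0: Σ ṁᵢCp,ᵢ(T_out − Tᵢ) = 0
T_out = Σ ṁᵢCp,ᵢTᵢ / Σ ṁᵢCp,ᵢ
      = -1075 / 70.286 = -15.295 °C

T_out = -15.3 °C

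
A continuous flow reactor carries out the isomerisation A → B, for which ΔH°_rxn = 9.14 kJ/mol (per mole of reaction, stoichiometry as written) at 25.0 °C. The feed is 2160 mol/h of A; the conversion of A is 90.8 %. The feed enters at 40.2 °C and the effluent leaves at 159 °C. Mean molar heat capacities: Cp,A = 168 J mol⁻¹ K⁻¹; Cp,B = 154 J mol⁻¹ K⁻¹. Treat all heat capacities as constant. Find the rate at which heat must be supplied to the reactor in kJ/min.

Extent of reaction ξ = 0.908 × 2160 = 1961.3 mol/h
Reaction term: ξ·ΔH°_rxn = 1961.3 × 9.14 = 17926 kJ/h
Sensible, feed 40.2→25 °C: -5515.8 kJ/h
Outlet flows (mol/h): A 198.72, B 1961.3
Sensible, products 25→159 °C: 44947 kJ/h
Q = ΔH = 57357 kJ/h = 15.932 kW
Heat supplied = 955.95 kJ/min

Q_in = 956 kJ/min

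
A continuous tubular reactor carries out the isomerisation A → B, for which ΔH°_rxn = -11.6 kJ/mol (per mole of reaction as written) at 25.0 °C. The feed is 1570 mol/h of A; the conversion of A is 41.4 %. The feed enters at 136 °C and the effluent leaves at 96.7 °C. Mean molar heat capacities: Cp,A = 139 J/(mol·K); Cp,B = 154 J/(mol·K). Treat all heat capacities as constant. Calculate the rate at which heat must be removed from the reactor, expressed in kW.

Extent of reaction ξ = 0.414 × 1570 = 649.98 mol/h
Reaction term: ξ·ΔH°_rxn = 649.98 × -11.6 = -7539.8 kJ/h
Sensible, feed 136→25 °C: -24224 kJ/h
Outlet flows (mol/h): A 920.02, B 649.98
Sensible, products 25→96.7 °C: 16346 kJ/h
Q = ΔH = -15417 kJ/h = -4.2825 kW
Heat removed = 4.2825 kW

Q_out = 4.28 kW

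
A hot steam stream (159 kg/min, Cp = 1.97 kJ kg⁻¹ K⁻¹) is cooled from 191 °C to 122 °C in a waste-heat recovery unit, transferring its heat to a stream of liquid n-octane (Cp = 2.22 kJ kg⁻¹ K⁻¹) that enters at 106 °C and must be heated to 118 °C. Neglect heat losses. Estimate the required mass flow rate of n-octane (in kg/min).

Heat released by hot stream: Q = 159 × 1.97 × (191 − 122) = 21613 kJ/min
Energy balance on cold side (adiabatic exchanger): Q = ṁ_c·Cp_c·(T_c,out − T_c,in)
ṁ_c = 21613 / [2.22 × (118 − 106)] = 811.29 kg/min

ṁ_c = 811 kg/min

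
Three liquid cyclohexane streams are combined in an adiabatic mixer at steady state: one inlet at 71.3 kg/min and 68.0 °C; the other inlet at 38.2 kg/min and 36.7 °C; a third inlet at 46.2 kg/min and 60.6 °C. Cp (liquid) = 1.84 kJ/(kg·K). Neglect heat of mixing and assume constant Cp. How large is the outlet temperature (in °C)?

T_out = 58.1 °C

No heat crosses the boundary, so H_out = H_in.
T_out = Σ ṁᵢCp,ᵢTᵢ / Σ ṁᵢCp,ᵢ
      = 16652 / 286.49 = 58.125 °C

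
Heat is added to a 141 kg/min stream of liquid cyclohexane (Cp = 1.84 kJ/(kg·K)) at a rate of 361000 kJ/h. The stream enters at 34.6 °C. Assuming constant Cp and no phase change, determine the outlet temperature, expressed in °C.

Q = 361000 kJ/h = 6016.7 kJ/min
ΔT = Q/(ṁ·Cp) = 6016.7/(141×1.84) = 23.191 K
T_out = 34.6 + 23.191 = 57.791 °C

T_out = 57.8 °C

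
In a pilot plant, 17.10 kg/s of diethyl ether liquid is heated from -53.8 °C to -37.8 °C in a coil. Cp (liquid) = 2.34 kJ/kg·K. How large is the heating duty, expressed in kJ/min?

Q = 38400 kJ/min

Q = ṁ·Cp·ΔT = 17.10 × 2.34 × (-37.8 − -53.8) = 640.22 kJ/s
Heating duty = 38413 kJ/min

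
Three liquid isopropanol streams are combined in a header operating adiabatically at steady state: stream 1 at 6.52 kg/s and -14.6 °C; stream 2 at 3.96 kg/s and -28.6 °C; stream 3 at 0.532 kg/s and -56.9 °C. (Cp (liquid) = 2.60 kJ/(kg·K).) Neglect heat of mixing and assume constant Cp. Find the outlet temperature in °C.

T_out = -21.7 °C

No heat crosses the boundary, so H_out = H_in.
Σ ṁᵢCp,ᵢTᵢ = 6.52×2.60×-14.6 + 3.96×2.60×-28.6 + 0.532×2.60×-56.9 = -620.67
Σ ṁᵢCp,ᵢ = 6.52×2.60 + 3.96×2.60 + 0.532×2.60 = 28.631
T_out = -620.67 / 28.631 = -21.678 °C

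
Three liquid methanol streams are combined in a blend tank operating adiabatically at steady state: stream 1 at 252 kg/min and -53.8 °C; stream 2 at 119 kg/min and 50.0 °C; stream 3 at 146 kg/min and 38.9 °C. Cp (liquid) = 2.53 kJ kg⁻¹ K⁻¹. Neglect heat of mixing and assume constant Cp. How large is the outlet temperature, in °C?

T_out = -3.73 °C

No heat crosses the boundary, so H_out = H_in.
Σ ṁᵢCp,ᵢTᵢ = 252×2.53×-53.8 + 119×2.53×50.0 + 146×2.53×38.9 = -4878.3
Σ ṁᵢCp,ᵢ = 252×2.53 + 119×2.53 + 146×2.53 = 1308
T_out = -4878.3 / 1308 = -3.7296 °C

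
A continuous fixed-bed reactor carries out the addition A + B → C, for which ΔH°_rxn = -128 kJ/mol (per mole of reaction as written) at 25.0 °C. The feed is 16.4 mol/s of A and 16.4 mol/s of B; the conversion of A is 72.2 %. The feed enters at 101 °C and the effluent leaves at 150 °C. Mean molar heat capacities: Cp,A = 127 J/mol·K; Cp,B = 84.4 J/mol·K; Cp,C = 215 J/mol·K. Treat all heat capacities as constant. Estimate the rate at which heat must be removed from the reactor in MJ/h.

Extent of reaction ξ = 0.722 × 16.4 = 11.841 mol/s
Reaction term: ξ·ΔH°_rxn = 11.841 × -128 = -1515.6 kJ/s
Sensible, feed 101→25 °C: -263.49 kJ/s
Outlet flows (mol/s): A 4.5592, B 4.5592, C 11.841
Sensible, products 25→150 °C: 438.7 kJ/s
Q = ΔH = -1340.4 kJ/s = -1340.4 kW
Heat removed = 4825.5 MJ/h

Q_out = 4830 MJ/h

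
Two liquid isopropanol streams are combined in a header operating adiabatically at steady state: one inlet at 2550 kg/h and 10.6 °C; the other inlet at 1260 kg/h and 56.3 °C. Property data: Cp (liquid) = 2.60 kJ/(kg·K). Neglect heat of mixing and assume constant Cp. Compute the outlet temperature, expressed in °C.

Energy balance with Q = 0: Σ ṁᵢCp,ᵢ(T_out − Tᵢ) = 0
T_out = Σ ṁᵢCp,ᵢTᵢ / Σ ṁᵢCp,ᵢ
      = 254720 / 9906 = 25.713 °C

T_out = 25.7 °C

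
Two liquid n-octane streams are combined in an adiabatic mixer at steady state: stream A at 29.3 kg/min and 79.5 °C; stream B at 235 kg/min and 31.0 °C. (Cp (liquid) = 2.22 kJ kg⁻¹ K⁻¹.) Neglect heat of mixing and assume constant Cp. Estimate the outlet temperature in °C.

T_out = 36.4 °C

Energy balance with Q = 0: Σ ṁᵢCp,ᵢ(T_out − Tᵢ) = 0
T_out = Σ ṁᵢCp,ᵢTᵢ / Σ ṁᵢCp,ᵢ
      = 21344 / 586.75 = 36.377 °C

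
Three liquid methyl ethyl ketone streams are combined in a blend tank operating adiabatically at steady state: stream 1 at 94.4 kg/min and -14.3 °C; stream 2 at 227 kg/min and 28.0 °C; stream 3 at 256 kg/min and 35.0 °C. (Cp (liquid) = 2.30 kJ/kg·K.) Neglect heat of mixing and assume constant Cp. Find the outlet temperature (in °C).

Energy balance with Q = 0: Σ ṁᵢCp,ᵢ(T_out − Tᵢ) = 0
T_out = Σ ṁᵢCp,ᵢTᵢ / Σ ṁᵢCp,ᵢ
      = 32122 / 1328 = 24.188 °C

T_out = 24.2 °C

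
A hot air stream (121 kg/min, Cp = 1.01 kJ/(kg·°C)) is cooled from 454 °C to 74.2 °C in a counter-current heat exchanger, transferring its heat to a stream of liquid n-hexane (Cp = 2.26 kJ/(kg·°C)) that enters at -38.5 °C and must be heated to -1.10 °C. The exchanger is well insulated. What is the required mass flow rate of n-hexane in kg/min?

Heat released by hot stream: Q = 121 × 1.01 × (454 − 74.2) = 46415 kJ/min
Energy balance on cold side (adiabatic exchanger): Q = ṁ_c·Cp_c·(T_c,out − T_c,in)
ṁ_c = 46415 / [2.26 × (-1.10 − -38.5)] = 549.14 kg/min

ṁ_c = 549 kg/min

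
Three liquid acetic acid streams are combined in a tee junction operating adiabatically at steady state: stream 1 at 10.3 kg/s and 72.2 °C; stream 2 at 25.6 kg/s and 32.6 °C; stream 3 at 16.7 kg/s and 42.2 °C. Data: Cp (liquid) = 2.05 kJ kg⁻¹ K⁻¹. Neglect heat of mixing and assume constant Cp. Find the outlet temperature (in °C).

Adiabatic, steady state ⇒ Σ ṁᵢCp,ᵢ(T_out − Tᵢ) = 0
Σ ṁᵢCp,ᵢTᵢ = 10.3×2.05×72.2 + 25.6×2.05×32.6 + 16.7×2.05×42.2 = 4680.1
Σ ṁᵢCp,ᵢ = 10.3×2.05 + 25.6×2.05 + 16.7×2.05 = 107.83
T_out = 4680.1 / 107.83 = 43.402 °C

T_out = 43.4 °C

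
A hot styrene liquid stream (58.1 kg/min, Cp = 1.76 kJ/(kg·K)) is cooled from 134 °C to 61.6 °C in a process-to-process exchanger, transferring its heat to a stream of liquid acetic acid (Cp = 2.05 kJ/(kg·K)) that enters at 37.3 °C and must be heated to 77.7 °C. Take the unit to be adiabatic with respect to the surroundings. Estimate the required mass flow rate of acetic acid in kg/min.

Heat released by hot stream: Q = 58.1 × 1.76 × (134 − 61.6) = 7403.3 kJ/min
Energy balance on cold side (adiabatic exchanger): Q = ṁ_c·Cp_c·(T_c,out − T_c,in)
ṁ_c = 7403.3 / [2.05 × (77.7 − 37.3)] = 89.391 kg/min

ṁ_c = 89.4 kg/min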